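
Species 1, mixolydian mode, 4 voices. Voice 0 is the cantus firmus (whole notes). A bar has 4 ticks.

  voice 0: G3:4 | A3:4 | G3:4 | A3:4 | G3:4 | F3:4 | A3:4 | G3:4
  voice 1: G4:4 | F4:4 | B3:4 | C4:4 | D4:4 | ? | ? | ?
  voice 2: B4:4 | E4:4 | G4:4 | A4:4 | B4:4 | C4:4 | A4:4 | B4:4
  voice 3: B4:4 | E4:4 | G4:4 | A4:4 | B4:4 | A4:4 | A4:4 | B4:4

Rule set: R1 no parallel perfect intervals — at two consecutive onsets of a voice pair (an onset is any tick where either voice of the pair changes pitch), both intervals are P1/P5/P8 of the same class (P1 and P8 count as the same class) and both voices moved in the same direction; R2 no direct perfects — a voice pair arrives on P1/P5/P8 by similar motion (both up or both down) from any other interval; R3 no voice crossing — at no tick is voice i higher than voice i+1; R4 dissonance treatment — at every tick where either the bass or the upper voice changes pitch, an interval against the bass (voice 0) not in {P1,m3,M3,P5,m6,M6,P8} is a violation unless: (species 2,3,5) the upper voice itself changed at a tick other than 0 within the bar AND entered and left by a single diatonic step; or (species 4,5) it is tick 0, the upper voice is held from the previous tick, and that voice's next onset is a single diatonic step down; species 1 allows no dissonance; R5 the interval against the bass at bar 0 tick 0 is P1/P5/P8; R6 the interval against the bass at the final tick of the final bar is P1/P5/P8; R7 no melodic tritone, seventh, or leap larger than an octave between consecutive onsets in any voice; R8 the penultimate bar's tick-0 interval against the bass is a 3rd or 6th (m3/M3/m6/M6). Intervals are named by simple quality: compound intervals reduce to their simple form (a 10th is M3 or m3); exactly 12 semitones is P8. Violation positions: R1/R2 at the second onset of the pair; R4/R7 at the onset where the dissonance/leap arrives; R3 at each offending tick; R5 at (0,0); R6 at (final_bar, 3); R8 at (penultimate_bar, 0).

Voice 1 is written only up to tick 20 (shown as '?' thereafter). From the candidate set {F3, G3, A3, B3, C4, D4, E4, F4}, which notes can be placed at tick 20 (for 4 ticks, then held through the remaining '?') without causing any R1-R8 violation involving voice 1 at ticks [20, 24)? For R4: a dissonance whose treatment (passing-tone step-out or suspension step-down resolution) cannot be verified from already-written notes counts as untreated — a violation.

{}

F3: violates R2
G3: violates R4
A3: violates R2
B3: violates R4
C4: violates R1,R2
D4: violates R3
E4: violates R3,R4
F4: violates R3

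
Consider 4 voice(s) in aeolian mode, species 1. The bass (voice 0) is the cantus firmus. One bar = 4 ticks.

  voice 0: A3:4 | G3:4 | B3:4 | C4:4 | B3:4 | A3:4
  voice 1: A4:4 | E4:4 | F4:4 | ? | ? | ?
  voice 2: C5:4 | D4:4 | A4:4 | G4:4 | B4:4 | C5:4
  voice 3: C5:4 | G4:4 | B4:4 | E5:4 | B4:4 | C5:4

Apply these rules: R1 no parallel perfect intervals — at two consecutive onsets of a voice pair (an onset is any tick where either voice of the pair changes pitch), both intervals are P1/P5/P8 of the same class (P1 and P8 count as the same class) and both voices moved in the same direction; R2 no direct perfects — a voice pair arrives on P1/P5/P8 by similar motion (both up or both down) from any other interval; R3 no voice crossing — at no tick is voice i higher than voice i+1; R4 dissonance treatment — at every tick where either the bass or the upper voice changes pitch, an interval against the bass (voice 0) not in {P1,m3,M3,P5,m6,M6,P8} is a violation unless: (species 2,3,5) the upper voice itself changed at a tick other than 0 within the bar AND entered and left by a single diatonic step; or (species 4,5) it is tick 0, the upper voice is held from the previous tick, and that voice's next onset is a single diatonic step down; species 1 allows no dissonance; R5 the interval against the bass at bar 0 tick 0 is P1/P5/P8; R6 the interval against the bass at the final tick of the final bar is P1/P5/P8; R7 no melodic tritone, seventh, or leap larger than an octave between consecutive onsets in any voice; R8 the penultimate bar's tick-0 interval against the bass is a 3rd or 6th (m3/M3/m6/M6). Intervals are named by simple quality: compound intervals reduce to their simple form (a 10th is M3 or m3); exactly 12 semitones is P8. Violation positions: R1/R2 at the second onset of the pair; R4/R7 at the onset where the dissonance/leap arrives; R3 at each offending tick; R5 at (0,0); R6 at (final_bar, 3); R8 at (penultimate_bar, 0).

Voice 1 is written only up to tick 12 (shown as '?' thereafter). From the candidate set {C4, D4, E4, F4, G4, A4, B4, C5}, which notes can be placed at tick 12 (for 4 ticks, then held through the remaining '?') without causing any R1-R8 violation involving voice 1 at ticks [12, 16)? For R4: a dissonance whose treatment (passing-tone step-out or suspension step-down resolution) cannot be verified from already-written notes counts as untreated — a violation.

C4: violates R2
D4: violates R4
E4: legal
F4: violates R4
G4: violates R2
A4: violates R2,R3
B4: violates R3,R4,R7
C5: violates R2,R3

{E4}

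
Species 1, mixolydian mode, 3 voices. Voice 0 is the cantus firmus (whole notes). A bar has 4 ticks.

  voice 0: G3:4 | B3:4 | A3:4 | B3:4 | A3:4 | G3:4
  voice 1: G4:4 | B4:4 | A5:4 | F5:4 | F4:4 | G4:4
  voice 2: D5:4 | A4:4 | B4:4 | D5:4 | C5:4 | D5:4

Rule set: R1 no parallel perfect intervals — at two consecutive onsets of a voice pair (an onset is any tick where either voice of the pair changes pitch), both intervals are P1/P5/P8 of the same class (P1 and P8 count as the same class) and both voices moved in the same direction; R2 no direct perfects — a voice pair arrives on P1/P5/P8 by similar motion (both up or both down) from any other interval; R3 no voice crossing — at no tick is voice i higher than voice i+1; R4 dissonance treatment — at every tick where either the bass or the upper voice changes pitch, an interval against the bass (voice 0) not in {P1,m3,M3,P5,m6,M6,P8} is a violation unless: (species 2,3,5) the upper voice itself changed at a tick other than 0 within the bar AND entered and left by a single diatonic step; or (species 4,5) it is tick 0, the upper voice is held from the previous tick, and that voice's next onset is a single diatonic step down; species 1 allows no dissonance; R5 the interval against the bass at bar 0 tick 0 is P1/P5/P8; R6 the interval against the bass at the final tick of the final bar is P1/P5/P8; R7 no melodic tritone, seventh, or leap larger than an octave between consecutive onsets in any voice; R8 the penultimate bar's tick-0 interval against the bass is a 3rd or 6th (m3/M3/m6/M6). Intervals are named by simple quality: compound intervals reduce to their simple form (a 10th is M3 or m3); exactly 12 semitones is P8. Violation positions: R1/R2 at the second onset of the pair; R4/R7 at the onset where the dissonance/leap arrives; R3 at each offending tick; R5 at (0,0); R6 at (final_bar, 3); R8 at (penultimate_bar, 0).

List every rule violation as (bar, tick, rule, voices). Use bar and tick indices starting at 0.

bar 0: v0=G3 v1=G4 v2=D5 downbeat P5
bar 1: v0=B3 v1=B4 v2=A4 downbeat m7
bar 2: v0=A3 v1=A5 v2=B4 downbeat M2
bar 3: v0=B3 v1=F5 v2=D5 downbeat m3
bar 4: v0=A3 v1=F4 v2=C5 downbeat m3
bar 5: v0=G3 v1=G4 v2=D5 downbeat P5
  -> R1 @ bar 1 tick 0 v(0, 1): G3/G4 P8 -> B3/B4 P8 similar
  -> R3 @ bar 1 tick 0 v(1, 2): B4 above A4
  -> R4 @ bar 1 tick 0 v(0, 2): B3/A4 m7 untreated
  -> R3 @ bar 1 tick 1 v(1, 2): B4 above A4
  -> R3 @ bar 1 tick 2 v(1, 2): B4 above A4
  -> R3 @ bar 1 tick 3 v(1, 2): B4 above A4
  -> R3 @ bar 2 tick 0 v(1, 2): A5 above B4
  -> R4 @ bar 2 tick 0 v(0, 2): A3/B4 M2 untreated
  -> R7 @ bar 2 tick 0 v(1,): B4->A5 leap 10st
  -> R3 @ bar 2 tick 1 v(1, 2): A5 above B4
  -> R3 @ bar 2 tick 2 v(1, 2): A5 above B4
  -> R3 @ bar 2 tick 3 v(1, 2): A5 above B4
  -> R3 @ bar 3 tick 0 v(1, 2): F5 above D5
  -> R4 @ bar 3 tick 0 v(0, 1): B3/F5 TT untreated
  -> R3 @ bar 3 tick 1 v(1, 2): F5 above D5
  -> R3 @ bar 3 tick 2 v(1, 2): F5 above D5
  -> R3 @ bar 3 tick 3 v(1, 2): F5 above D5
  -> R2 @ bar 4 tick 0 v(1, 2): F5/D5 m3 -> F4/C5 P5 similar
  -> R1 @ bar 5 tick 0 v(1, 2): F4/C5 P5 -> G4/D5 P5 similar

(1, 0, R1, (0, 1))
(1, 0, R3, (1, 2))
(1, 0, R4, (0, 2))
(1, 1, R3, (1, 2))
(1, 2, R3, (1, 2))
(1, 3, R3, (1, 2))
(2, 0, R3, (1, 2))
(2, 0, R4, (0, 2))
(2, 0, R7, (1,))
(2, 1, R3, (1, 2))
(2, 2, R3, (1, 2))
(2, 3, R3, (1, 2))
(3, 0, R3, (1, 2))
(3, 0, R4, (0, 1))
(3, 1, R3, (1, 2))
(3, 2, R3, (1, 2))
(3, 3, R3, (1, 2))
(4, 0, R2, (1, 2))
(5, 0, R1, (1, 2))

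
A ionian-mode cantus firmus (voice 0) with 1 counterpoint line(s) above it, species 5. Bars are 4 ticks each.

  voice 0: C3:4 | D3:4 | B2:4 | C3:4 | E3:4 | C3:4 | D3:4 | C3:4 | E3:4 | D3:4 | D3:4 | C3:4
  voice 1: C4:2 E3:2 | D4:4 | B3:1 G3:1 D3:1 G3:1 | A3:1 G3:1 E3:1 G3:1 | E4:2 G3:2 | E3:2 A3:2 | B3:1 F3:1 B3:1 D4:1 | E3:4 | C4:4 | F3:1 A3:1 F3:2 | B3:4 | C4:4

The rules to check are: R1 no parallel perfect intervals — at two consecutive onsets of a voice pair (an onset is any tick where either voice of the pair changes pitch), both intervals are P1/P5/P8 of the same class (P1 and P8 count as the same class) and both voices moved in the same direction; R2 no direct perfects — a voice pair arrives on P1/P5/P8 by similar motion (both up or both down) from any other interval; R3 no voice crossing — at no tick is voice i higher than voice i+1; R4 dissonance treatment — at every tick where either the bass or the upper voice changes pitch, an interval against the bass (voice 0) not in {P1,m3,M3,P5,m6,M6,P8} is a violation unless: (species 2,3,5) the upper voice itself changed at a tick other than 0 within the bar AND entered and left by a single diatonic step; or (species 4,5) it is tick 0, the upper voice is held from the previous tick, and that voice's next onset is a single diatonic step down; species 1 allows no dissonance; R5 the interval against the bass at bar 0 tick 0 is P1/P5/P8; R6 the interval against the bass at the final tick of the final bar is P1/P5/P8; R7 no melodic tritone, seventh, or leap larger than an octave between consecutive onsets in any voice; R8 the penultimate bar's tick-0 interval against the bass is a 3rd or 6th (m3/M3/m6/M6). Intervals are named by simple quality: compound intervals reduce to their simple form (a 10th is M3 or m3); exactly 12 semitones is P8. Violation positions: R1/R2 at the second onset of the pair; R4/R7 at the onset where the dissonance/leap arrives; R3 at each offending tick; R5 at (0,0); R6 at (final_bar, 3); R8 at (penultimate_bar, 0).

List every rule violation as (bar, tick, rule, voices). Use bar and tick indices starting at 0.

(1, 0, R2, (0, 1))
(1, 0, R7, (1,))
(2, 0, R1, (0, 1))
(4, 0, R2, (0, 1))
(6, 1, R7, (1,))
(6, 2, R7, (1,))
(7, 0, R7, (1,))
(10, 0, R7, (1,))

bar 0: v0=C3 v1=C4 downbeat P8
bar 1: v0=D3 v1=D4 downbeat P8
bar 2: v0=B2 v1=B3 downbeat P8
bar 3: v0=C3 v1=A3 downbeat M6
bar 4: v0=E3 v1=E4 downbeat P8
bar 5: v0=C3 v1=E3 downbeat M3
bar 6: v0=D3 v1=B3 downbeat M6
bar 7: v0=C3 v1=E3 downbeat M3
bar 8: v0=E3 v1=C4 downbeat m6
bar 9: v0=D3 v1=F3 downbeat m3
bar 10: v0=D3 v1=B3 downbeat M6
bar 11: v0=C3 v1=C4 downbeat P8
  -> R2 @ bar 1 tick 0 v(0, 1): C3/E3 M3 -> D3/D4 P8 similar
  -> R7 @ bar 1 tick 0 v(1,): E3->D4 leap 10st
  -> R1 @ bar 2 tick 0 v(0, 1): D3/D4 P8 -> B2/B3 P8 similar
  -> R2 @ bar 4 tick 0 v(0, 1): C3/G3 P5 -> E3/E4 P8 similar
  -> R7 @ bar 6 tick 1 v(1,): B3->F3 leap 6st
  -> R7 @ bar 6 tick 2 v(1,): F3->B3 leap 6st
  -> R7 @ bar 7 tick 0 v(1,): D4->E3 leap 10st
  -> R7 @ bar 10 tick 0 v(1,): F3->B3 leap 6st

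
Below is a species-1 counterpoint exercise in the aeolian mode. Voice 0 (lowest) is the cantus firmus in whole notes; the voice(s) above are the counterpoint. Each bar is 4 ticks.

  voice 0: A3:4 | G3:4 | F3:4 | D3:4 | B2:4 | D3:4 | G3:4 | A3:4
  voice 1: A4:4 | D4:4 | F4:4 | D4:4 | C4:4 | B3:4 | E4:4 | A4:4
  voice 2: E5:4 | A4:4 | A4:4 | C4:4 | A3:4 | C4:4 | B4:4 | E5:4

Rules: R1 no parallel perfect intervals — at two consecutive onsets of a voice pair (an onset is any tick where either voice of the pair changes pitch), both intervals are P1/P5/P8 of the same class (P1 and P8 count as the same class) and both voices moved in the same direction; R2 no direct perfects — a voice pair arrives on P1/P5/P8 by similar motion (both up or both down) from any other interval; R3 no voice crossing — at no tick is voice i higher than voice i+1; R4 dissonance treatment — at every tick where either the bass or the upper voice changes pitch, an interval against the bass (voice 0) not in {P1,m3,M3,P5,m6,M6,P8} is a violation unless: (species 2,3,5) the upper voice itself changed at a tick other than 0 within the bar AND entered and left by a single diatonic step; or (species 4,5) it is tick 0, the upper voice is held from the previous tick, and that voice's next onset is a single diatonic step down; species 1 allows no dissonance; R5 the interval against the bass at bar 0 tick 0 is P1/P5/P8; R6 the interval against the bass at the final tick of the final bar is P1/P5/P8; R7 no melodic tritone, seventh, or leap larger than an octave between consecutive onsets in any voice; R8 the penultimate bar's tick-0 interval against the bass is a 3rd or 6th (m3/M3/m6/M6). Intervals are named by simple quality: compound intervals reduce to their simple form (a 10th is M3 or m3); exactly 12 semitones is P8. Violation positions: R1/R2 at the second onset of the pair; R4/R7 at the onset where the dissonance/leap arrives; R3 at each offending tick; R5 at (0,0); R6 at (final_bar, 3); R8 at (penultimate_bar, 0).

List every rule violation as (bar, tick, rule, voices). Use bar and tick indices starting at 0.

bar 0: v0=A3 v1=A4 v2=E5 downbeat P5
bar 1: v0=G3 v1=D4 v2=A4 downbeat M2
bar 2: v0=F3 v1=F4 v2=A4 downbeat M3
bar 3: v0=D3 v1=D4 v2=C4 downbeat m7
bar 4: v0=B2 v1=C4 v2=A3 downbeat m7
bar 5: v0=D3 v1=B3 v2=C4 downbeat m7
bar 6: v0=G3 v1=E4 v2=B4 downbeat M3
bar 7: v0=A3 v1=A4 v2=E5 downbeat P5
  -> R1 @ bar 1 tick 0 v(1, 2): A4/E5 P5 -> D4/A4 P5 similar
  -> R2 @ bar 1 tick 0 v(0, 1): A3/A4 P8 -> G3/D4 P5 similar
  -> R4 @ bar 1 tick 0 v(0, 2): G3/A4 M2 untreated
  -> R1 @ bar 3 tick 0 v(0, 1): F3/F4 P8 -> D3/D4 P8 similar
  -> R3 @ bar 3 tick 0 v(1, 2): D4 above C4
  -> R4 @ bar 3 tick 0 v(0, 2): D3/C4 m7 untreated
  -> R3 @ bar 3 tick 1 v(1, 2): D4 above C4
  -> R3 @ bar 3 tick 2 v(1, 2): D4 above C4
  -> R3 @ bar 3 tick 3 v(1, 2): D4 above C4
  -> R3 @ bar 4 tick 0 v(1, 2): C4 above A3
  -> R4 @ bar 4 tick 0 v(0, 1): B2/C4 m2 untreated
  -> R4 @ bar 4 tick 0 v(0, 2): B2/A3 m7 untreated
  -> R3 @ bar 4 tick 1 v(1, 2): C4 above A3
  -> R3 @ bar 4 tick 2 v(1, 2): C4 above A3
  -> R3 @ bar 4 tick 3 v(1, 2): C4 above A3
  -> R4 @ bar 5 tick 0 v(0, 2): D3/C4 m7 untreated
  -> R2 @ bar 6 tick 0 v(1, 2): B3/C4 m2 -> E4/B4 P5 similar
  -> R7 @ bar 6 tick 0 v(2,): C4->B4 leap 11st
  -> R1 @ bar 7 tick 0 v(1, 2): E4/B4 P5 -> A4/E5 P5 similar
  -> R2 @ bar 7 tick 0 v(0, 1): G3/E4 M6 -> A3/A4 P8 similar
  -> R2 @ bar 7 tick 0 v(0, 2): G3/B4 M3 -> A3/E5 P5 similar

(1, 0, R1, (1, 2))
(1, 0, R2, (0, 1))
(1, 0, R4, (0, 2))
(3, 0, R1, (0, 1))
(3, 0, R3, (1, 2))
(3, 0, R4, (0, 2))
(3, 1, R3, (1, 2))
(3, 2, R3, (1, 2))
(3, 3, R3, (1, 2))
(4, 0, R3, (1, 2))
(4, 0, R4, (0, 1))
(4, 0, R4, (0, 2))
(4, 1, R3, (1, 2))
(4, 2, R3, (1, 2))
(4, 3, R3, (1, 2))
(5, 0, R4, (0, 2))
(6, 0, R2, (1, 2))
(6, 0, R7, (2,))
(7, 0, R1, (1, 2))
(7, 0, R2, (0, 1))
(7, 0, R2, (0, 2))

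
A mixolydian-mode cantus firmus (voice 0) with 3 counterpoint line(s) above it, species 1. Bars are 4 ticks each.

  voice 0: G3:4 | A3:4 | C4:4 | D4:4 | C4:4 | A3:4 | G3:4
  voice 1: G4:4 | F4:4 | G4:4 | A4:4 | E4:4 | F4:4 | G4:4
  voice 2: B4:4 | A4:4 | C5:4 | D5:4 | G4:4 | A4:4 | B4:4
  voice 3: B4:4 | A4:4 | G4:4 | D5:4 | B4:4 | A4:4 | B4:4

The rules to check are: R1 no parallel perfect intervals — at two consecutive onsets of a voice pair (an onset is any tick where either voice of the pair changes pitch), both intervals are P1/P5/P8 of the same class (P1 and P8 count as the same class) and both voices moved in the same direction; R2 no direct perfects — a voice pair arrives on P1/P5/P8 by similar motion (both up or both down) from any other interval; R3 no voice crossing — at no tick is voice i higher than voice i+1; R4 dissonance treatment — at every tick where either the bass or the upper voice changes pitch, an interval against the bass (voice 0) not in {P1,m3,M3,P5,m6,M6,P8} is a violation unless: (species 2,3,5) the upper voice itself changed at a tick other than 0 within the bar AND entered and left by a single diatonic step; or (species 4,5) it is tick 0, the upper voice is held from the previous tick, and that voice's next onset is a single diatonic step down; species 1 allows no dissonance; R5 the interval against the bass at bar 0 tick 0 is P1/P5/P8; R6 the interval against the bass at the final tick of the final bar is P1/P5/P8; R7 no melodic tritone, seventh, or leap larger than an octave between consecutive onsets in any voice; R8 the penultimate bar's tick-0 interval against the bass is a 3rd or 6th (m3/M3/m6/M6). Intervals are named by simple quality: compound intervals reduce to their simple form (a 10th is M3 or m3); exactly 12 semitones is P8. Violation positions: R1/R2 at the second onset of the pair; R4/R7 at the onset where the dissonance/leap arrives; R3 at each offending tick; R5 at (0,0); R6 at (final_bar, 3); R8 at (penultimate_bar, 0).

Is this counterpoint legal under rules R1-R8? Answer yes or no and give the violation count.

bar 0: v0=G3 v1=G4 v2=B4 v3=B4 (M3)
bar 1: v0=A3 v1=F4 v2=A4 v3=A4 (P8)
bar 2: v0=C4 v1=G4 v2=C5 v3=G4 (P5)
bar 3: v0=D4 v1=A4 v2=D5 v3=D5 (P8)
bar 4: v0=C4 v1=E4 v2=G4 v3=B4 (M7)
bar 5: v0=A3 v1=F4 v2=A4 v3=A4 (P8)
bar 6: v0=G3 v1=G4 v2=B4 v3=B4 (M3)
  R5 @ bar0.0: opens on M3
  R5 @ bar0.0: opens on M3
  R1 @ bar1.0: B4/B4 P1 -> A4/A4 P1 similar
  R1 @ bar2.0: A3/A4 P8 -> C4/C5 P8 similar
  R2 @ bar2.0: A3/F4 m6 -> C4/G4 P5 similar
  R3 @ bar2.0: C5 above G4
  R3 @ bar2.1: C5 above G4
  R3 @ bar2.2: C5 above G4
  R3 @ bar2.3: C5 above G4
  R1 @ bar3.0: C4/G4 P5 -> D4/A4 P5 similar
  R1 @ bar3.0: C4/C5 P8 -> D4/D5 P8 similar
  R2 @ bar3.0: C4/G4 P5 -> D4/D5 P8 similar
  R2 @ bar3.0: C5/G4 P4 -> D5/D5 P1 similar
  R2 @ bar4.0: D4/D5 P8 -> C4/G4 P5 similar
  R2 @ bar4.0: A4/D5 P4 -> E4/B4 P5 similar
  R4 @ bar4.0: C4/B4 M7 untreated
  R2 @ bar5.0: C4/B4 M7 -> A3/A4 P8 similar
  R8 @ bar5.0: penult P8 not 3rd/6th
  R8 @ bar5.0: penult P8 not 3rd/6th
  R1 @ bar6.0: A4/A4 P1 -> B4/B4 P1 similar
  R6 @ bar6.3: closes on M3
  R6 @ bar6.3: closes on M3

No (22 violations)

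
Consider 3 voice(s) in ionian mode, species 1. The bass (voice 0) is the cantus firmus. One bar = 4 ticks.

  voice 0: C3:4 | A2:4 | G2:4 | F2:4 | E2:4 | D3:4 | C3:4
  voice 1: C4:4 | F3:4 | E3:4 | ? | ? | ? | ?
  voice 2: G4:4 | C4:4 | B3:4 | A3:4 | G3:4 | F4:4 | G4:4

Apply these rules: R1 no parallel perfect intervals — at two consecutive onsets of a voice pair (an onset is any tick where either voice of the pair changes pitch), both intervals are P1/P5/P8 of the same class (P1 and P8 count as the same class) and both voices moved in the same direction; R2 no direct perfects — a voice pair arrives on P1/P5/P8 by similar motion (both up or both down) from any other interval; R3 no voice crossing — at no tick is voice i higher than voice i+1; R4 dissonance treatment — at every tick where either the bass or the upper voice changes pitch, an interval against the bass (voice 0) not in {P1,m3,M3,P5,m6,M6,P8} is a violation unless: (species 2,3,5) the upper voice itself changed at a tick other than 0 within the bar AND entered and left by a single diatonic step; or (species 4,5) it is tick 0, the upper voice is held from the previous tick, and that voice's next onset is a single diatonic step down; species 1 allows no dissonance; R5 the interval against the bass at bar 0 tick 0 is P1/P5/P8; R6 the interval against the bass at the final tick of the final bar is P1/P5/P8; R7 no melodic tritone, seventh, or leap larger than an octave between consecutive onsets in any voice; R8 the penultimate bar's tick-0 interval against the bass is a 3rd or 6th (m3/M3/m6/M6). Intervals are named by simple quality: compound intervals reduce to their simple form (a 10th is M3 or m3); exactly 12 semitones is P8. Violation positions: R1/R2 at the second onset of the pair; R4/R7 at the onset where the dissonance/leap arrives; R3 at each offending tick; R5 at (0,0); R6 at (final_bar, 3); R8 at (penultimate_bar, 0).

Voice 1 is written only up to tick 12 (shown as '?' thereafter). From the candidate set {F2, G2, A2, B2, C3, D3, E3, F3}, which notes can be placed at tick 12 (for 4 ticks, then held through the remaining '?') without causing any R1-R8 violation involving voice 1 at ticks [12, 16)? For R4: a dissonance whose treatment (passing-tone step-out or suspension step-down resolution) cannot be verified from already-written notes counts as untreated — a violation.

{F3}

F2: violates R2,R7
G2: violates R4
A2: violates R2
B2: violates R4
C3: violates R2
D3: violates R1
E3: violates R4
F3: legal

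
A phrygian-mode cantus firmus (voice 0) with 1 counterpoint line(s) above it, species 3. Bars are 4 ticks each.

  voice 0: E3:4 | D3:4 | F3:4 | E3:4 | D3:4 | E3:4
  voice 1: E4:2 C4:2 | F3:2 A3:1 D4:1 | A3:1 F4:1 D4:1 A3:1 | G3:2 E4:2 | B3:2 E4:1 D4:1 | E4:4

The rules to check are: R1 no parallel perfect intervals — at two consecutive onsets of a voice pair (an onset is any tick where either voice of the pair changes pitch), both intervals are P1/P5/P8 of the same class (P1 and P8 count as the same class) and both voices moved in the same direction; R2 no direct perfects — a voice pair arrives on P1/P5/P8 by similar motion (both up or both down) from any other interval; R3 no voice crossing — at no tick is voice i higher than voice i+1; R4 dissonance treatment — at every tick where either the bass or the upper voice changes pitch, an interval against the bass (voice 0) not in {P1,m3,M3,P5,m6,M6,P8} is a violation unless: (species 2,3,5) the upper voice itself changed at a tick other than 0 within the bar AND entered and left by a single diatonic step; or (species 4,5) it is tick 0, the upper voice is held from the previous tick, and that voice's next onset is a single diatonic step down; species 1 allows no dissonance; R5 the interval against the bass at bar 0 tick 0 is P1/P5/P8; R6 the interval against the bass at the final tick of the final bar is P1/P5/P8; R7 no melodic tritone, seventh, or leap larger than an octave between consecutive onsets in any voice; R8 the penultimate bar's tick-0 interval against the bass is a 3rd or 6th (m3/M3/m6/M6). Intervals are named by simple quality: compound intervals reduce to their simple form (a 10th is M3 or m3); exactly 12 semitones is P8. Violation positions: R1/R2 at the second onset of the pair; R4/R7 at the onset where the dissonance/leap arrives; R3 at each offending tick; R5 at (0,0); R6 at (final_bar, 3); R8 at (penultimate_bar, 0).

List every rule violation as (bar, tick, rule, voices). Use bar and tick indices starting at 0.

(4, 2, R4, (0, 1))
(5, 0, R1, (0, 1))

bar 0: v0=E3 v1=E4 downbeat P8
bar 1: v0=D3 v1=F3 downbeat m3
bar 2: v0=F3 v1=A3 downbeat M3
bar 3: v0=E3 v1=G3 downbeat m3
bar 4: v0=D3 v1=B3 downbeat M6
bar 5: v0=E3 v1=E4 downbeat P8
  -> R4 @ bar 4 tick 2 v(0, 1): D3/E4 M2 untreated
  -> R1 @ bar 5 tick 0 v(0, 1): D3/D4 P8 -> E3/E4 P8 similar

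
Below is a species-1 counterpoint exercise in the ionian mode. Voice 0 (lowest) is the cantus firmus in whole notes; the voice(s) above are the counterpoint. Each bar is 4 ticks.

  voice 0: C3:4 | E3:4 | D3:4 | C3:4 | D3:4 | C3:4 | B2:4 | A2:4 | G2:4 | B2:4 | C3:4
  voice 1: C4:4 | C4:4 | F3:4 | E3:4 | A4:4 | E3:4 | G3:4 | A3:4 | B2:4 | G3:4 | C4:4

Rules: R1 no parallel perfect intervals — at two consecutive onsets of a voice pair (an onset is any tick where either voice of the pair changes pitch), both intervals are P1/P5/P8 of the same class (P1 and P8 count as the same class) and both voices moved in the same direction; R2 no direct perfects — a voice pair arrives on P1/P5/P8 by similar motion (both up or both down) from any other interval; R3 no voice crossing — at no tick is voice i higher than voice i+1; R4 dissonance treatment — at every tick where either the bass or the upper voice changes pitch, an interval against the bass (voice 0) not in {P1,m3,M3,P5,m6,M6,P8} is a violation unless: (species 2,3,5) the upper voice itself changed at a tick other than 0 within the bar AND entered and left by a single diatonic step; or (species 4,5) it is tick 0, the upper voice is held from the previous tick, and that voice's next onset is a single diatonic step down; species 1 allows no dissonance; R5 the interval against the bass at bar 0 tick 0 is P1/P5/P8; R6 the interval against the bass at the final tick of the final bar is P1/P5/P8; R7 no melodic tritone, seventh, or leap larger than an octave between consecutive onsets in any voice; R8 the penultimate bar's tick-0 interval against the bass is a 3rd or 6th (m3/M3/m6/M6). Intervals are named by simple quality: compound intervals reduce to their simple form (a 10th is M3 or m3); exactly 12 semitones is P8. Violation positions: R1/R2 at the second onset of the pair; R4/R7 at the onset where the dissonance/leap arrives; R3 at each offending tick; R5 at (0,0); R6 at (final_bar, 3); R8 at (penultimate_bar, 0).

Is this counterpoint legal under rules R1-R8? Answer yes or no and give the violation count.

No (5 violations)

bar 0: v0=C3 v1=C4 (P8)
bar 1: v0=E3 v1=C4 (m6)
bar 2: v0=D3 v1=F3 (m3)
bar 3: v0=C3 v1=E3 (M3)
bar 4: v0=D3 v1=A4 (P5)
bar 5: v0=C3 v1=E3 (M3)
bar 6: v0=B2 v1=G3 (m6)
bar 7: v0=A2 v1=A3 (P8)
bar 8: v0=G2 v1=B2 (M3)
bar 9: v0=B2 v1=G3 (m6)
bar 10: v0=C3 v1=C4 (P8)
  R2 @ bar4.0: C3/E3 M3 -> D3/A4 P5 similar
  R7 @ bar4.0: E3->A4 leap 17st
  R7 @ bar5.0: A4->E3 leap 17st
  R7 @ bar8.0: A3->B2 leap 10st
  R2 @ bar10.0: B2/G3 m6 -> C3/C4 P8 similar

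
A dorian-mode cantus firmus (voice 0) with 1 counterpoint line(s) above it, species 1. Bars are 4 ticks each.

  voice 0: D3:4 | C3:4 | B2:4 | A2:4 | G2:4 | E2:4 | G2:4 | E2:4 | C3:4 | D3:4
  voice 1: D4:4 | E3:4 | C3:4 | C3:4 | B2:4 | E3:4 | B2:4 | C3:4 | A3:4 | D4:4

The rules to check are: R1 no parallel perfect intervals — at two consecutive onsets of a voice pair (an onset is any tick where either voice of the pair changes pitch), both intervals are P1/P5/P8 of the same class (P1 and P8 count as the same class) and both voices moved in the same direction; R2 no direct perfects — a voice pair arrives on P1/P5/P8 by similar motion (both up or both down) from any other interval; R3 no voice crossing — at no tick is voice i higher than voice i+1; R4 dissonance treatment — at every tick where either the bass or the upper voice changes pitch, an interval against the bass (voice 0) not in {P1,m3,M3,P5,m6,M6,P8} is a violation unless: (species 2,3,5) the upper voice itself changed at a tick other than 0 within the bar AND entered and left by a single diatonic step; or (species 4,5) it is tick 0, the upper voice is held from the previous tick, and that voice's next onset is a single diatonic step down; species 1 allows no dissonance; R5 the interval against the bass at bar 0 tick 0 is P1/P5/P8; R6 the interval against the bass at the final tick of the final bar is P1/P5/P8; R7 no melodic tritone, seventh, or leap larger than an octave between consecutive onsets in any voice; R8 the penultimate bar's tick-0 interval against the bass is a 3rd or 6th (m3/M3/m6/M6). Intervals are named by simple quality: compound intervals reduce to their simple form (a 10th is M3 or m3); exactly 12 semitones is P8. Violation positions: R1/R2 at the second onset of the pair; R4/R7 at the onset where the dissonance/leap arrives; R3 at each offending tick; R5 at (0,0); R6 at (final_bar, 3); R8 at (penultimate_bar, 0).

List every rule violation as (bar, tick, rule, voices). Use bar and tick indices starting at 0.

bar 0: v0=D3 v1=D4 downbeat P8
bar 1: v0=C3 v1=E3 downbeat M3
bar 2: v0=B2 v1=C3 downbeat m2
bar 3: v0=A2 v1=C3 downbeat m3
bar 4: v0=G2 v1=B2 downbeat M3
bar 5: v0=E2 v1=E3 downbeat P8
bar 6: v0=G2 v1=B2 downbeat M3
bar 7: v0=E2 v1=C3 downbeat m6
bar 8: v0=C3 v1=A3 downbeat M6
bar 9: v0=D3 v1=D4 downbeat P8
  -> R7 @ bar 1 tick 0 v(1,): D4->E3 leap 10st
  -> R4 @ bar 2 tick 0 v(0, 1): B2/C3 m2 untreated
  -> R2 @ bar 9 tick 0 v(0, 1): C3/A3 M6 -> D3/D4 P8 similar

(1, 0, R7, (1,))
(2, 0, R4, (0, 1))
(9, 0, R2, (0, 1))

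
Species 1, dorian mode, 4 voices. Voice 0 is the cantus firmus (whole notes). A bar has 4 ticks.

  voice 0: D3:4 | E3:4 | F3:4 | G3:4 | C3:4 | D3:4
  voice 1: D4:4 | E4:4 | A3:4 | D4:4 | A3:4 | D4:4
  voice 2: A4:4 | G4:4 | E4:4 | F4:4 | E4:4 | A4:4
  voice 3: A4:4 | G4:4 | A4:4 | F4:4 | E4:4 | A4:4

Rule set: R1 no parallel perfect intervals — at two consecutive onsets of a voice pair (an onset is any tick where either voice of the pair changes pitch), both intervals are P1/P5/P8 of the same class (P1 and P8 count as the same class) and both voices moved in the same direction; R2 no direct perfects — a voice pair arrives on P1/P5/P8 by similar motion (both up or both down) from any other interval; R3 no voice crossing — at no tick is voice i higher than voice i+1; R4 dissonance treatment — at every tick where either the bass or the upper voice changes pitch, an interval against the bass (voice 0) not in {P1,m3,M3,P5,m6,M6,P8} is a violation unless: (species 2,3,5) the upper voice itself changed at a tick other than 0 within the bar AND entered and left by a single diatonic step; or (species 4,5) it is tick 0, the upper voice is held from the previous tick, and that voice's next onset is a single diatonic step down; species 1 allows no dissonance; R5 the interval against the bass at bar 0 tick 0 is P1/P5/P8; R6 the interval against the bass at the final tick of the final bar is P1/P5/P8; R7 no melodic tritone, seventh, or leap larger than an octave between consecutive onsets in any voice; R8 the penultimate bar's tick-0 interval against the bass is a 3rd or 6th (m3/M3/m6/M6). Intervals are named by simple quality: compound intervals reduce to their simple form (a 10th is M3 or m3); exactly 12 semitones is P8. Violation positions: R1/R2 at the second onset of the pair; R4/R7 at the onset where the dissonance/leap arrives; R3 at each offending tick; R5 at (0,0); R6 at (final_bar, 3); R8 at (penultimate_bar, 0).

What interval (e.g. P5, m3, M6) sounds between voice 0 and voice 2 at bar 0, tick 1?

voice 0=D3 voice 2=A4 -> P5

P5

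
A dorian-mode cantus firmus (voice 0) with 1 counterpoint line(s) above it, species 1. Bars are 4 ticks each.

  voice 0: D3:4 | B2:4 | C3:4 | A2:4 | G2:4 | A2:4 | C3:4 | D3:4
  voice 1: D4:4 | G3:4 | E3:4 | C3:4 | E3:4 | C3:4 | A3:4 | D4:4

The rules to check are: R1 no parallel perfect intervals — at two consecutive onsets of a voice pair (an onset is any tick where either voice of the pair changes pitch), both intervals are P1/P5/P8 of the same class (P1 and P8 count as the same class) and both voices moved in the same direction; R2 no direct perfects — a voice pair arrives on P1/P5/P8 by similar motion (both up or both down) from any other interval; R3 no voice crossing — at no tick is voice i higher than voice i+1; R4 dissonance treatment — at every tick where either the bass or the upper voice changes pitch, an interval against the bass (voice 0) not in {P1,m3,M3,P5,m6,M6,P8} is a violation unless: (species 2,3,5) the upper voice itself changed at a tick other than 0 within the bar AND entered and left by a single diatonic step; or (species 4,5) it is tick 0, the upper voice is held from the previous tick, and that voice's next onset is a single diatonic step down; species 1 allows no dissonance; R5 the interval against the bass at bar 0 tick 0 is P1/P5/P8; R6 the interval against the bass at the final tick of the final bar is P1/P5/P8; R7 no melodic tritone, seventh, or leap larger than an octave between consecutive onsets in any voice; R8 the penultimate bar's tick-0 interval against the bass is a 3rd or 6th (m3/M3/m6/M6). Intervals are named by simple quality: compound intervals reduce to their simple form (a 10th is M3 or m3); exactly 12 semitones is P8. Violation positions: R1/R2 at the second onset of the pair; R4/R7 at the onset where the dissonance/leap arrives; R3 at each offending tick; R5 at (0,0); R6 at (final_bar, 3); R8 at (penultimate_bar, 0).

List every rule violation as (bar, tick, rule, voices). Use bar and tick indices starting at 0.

(7, 0, R2, (0, 1))

bar 0: v0=D3 v1=D4 downbeat P8
bar 1: v0=B2 v1=G3 downbeat m6
bar 2: v0=C3 v1=E3 downbeat M3
bar 3: v0=A2 v1=C3 downbeat m3
bar 4: v0=G2 v1=E3 downbeat M6
bar 5: v0=A2 v1=C3 downbeat m3
bar 6: v0=C3 v1=A3 downbeat M6
bar 7: v0=D3 v1=D4 downbeat P8
  -> R2 @ bar 7 tick 0 v(0, 1): C3/A3 M6 -> D3/D4 P8 similar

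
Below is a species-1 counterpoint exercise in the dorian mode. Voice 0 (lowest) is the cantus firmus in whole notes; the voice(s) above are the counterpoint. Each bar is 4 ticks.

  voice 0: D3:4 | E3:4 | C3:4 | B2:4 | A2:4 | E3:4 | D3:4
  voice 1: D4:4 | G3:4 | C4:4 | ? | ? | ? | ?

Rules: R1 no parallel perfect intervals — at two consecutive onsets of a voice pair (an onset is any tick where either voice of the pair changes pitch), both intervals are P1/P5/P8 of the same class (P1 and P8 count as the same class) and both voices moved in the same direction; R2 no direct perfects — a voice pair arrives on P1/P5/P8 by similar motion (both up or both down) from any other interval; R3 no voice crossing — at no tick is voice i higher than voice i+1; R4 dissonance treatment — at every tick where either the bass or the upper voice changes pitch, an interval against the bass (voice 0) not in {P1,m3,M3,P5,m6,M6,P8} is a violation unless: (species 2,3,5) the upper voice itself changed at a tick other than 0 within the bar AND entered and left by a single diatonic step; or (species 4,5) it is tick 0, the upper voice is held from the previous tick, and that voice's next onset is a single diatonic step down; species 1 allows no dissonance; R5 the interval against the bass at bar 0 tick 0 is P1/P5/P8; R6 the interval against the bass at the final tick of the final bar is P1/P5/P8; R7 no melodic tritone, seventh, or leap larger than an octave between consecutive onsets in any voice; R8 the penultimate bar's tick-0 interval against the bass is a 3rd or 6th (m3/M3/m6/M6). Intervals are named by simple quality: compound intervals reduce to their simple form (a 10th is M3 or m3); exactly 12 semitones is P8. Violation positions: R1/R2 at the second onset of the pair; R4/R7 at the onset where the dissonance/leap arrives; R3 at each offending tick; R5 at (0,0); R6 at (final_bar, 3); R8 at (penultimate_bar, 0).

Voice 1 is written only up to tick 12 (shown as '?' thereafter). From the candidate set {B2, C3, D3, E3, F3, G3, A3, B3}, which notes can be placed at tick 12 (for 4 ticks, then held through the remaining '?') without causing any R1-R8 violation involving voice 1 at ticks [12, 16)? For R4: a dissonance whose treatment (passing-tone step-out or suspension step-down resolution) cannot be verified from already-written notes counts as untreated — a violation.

{G3}

B2: violates R1,R7
C3: violates R4
D3: violates R7
E3: violates R4
F3: violates R4
G3: legal
A3: violates R4
B3: violates R1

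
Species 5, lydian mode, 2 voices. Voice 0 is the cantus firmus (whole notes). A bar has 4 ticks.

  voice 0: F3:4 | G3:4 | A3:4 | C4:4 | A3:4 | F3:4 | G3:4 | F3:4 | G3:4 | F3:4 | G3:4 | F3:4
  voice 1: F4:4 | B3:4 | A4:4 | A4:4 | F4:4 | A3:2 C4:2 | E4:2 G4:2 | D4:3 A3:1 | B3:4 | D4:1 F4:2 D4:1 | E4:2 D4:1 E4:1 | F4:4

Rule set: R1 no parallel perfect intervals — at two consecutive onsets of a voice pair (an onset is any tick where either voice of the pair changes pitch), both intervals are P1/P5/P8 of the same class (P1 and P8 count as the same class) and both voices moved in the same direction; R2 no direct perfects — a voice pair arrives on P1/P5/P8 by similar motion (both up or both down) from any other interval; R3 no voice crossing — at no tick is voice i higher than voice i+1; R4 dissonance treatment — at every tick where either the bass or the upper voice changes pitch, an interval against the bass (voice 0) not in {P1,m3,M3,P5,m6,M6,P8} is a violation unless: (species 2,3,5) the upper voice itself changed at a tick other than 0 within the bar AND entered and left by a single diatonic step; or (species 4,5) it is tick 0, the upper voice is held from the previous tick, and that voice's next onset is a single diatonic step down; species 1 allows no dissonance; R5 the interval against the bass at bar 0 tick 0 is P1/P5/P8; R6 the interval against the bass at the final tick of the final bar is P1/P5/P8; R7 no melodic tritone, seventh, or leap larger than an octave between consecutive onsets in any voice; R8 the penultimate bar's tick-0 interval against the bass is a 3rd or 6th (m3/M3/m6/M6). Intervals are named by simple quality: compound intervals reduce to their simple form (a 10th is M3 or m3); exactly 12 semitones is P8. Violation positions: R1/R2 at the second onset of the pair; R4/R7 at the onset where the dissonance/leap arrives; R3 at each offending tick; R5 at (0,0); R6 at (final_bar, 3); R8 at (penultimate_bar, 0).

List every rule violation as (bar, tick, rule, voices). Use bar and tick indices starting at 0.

(1, 0, R7, (1,))
(2, 0, R2, (0, 1))
(2, 0, R7, (1,))

bar 0: v0=F3 v1=F4 downbeat P8
bar 1: v0=G3 v1=B3 downbeat M3
bar 2: v0=A3 v1=A4 downbeat P8
bar 3: v0=C4 v1=A4 downbeat M6
bar 4: v0=A3 v1=F4 downbeat m6
bar 5: v0=F3 v1=A3 downbeat M3
bar 6: v0=G3 v1=E4 downbeat M6
bar 7: v0=F3 v1=D4 downbeat M6
bar 8: v0=G3 v1=B3 downbeat M3
bar 9: v0=F3 v1=D4 downbeat M6
bar 10: v0=G3 v1=E4 downbeat M6
bar 11: v0=F3 v1=F4 downbeat P8
  -> R7 @ bar 1 tick 0 v(1,): F4->B3 leap 6st
  -> R2 @ bar 2 tick 0 v(0, 1): G3/B3 M3 -> A3/A4 P8 similar
  -> R7 @ bar 2 tick 0 v(1,): B3->A4 leap 10st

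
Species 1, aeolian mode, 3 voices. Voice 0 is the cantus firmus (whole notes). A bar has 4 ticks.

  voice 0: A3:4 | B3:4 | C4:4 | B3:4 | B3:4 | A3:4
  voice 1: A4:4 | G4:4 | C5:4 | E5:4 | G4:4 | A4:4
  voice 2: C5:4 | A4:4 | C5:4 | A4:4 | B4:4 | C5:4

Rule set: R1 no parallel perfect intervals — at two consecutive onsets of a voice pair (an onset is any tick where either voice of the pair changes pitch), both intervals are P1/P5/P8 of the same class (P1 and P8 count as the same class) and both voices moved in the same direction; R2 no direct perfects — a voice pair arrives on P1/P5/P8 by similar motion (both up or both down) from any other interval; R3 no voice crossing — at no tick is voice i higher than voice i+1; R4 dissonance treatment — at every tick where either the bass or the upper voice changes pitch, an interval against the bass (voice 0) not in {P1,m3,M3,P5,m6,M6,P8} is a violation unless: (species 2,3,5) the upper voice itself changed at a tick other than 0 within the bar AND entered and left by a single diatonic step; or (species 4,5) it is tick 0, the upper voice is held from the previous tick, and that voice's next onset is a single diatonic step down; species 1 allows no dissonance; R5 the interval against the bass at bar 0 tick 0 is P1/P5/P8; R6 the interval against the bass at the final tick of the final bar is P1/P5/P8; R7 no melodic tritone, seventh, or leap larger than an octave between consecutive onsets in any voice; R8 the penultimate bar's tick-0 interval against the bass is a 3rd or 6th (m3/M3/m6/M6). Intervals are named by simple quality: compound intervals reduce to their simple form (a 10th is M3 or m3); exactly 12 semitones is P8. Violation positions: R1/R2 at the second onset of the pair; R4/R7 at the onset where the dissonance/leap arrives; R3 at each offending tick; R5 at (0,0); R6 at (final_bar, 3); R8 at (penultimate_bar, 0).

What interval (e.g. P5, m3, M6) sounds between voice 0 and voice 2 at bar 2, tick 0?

voice 0=C4 voice 2=C5 -> P8

P8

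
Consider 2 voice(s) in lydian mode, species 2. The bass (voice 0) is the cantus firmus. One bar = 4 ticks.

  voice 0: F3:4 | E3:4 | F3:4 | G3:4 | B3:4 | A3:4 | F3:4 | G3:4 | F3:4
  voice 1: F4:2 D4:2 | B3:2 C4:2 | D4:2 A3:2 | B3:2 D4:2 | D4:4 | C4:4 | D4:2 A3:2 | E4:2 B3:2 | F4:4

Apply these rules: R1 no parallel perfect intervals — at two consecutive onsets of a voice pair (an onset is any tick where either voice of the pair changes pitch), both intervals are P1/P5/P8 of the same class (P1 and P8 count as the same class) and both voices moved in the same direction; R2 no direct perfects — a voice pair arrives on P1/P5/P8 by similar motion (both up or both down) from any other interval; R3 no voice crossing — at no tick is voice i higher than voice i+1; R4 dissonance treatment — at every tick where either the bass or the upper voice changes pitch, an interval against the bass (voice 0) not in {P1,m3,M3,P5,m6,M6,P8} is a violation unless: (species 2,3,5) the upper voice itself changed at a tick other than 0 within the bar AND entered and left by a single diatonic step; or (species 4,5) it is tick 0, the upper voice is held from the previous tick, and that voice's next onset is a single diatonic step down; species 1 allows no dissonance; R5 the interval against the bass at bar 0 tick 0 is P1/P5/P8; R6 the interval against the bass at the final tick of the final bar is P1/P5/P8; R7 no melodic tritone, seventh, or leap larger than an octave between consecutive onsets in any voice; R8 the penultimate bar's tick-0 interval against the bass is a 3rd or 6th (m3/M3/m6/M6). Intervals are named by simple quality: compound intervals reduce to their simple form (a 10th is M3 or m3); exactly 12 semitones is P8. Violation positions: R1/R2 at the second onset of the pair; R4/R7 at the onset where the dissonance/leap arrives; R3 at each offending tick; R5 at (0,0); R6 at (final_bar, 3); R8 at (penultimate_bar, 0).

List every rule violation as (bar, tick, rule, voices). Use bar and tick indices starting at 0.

bar 0: v0=F3 v1=F4 downbeat P8
bar 1: v0=E3 v1=B3 downbeat P5
bar 2: v0=F3 v1=D4 downbeat M6
bar 3: v0=G3 v1=B3 downbeat M3
bar 4: v0=B3 v1=D4 downbeat m3
bar 5: v0=A3 v1=C4 downbeat m3
bar 6: v0=F3 v1=D4 downbeat M6
bar 7: v0=G3 v1=E4 downbeat M6
bar 8: v0=F3 v1=F4 downbeat P8
  -> R2 @ bar 1 tick 0 v(0, 1): F3/D4 M6 -> E3/B3 P5 similar
  -> R7 @ bar 8 tick 0 v(1,): B3->F4 leap 6st

(1, 0, R2, (0, 1))
(8, 0, R7, (1,))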